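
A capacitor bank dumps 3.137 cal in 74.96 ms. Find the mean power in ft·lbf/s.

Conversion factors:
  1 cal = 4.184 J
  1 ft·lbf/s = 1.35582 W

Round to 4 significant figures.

3.137 cal × 4.184 → 13.1252 J
74.96 ms × 0.001 → 0.07496 s
P = E / t = 13.1252 J / 0.07496 s = 175.096 W
175.096 W ÷ (1.35582 W/ft·lbf/s) = 129.144 ft·lbf/s

129.1 ft·lbf/s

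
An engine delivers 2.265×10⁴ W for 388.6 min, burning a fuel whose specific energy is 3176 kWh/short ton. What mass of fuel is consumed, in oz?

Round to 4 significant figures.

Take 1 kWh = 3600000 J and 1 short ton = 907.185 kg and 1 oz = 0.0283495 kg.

1478 oz

388.6 min → 23316 s
E = P × t = 22650 × 23316 = 5.28107×10⁸ J
3176 kWh/short ton → 1.26034×10⁷ J/kg
m = E / e_s = 5.28107×10⁸ / 1.26034×10⁷ = 41.9019 kg
In oz: 41.9019 / 0.0283495 = 1478.05 oz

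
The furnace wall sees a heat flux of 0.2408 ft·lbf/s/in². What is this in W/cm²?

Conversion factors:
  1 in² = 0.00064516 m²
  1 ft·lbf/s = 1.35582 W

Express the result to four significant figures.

0.05060 W/cm²

0.2408 ft·lbf/s/in² × 1.35582 W/ft·lbf/s ÷ 0.00064516 m²/in² = 506.047 W/m²
506.047 W/m² × 0.0001 m²/cm² = 0.0506047 W/cm²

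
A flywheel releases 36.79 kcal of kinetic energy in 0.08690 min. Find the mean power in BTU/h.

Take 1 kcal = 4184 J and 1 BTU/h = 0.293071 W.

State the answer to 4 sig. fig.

36.79 kcal × 4184 = 153929 J
0.08690 min × 60 = 5.214 s
P = E / t = 153929 J / 5.214 s = 29522.2 W
29522.2 W ÷ (0.293071 W/BTU/h) = 100734 BTU/h

1.007×10⁵ BTU/h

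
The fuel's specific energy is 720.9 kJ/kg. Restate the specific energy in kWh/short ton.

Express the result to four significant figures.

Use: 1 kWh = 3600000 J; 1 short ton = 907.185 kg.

181.7 kWh/short ton

720.9 kJ/kg × 1000 J/kJ = 720900 J/kg
720900 J/kg ÷ 3600000 J/kWh × 907.185 kg/short ton = 181.664 kWh/short ton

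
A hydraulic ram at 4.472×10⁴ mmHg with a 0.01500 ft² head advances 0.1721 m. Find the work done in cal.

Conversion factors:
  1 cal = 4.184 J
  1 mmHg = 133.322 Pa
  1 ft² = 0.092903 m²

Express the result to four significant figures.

4.472×10⁴ mmHg → 5.96216×10⁶ Pa
0.01500 ft² → 0.00139354 m²
F = P × A = 5.96216×10⁶ × 0.00139354 = 8308.51 N
W = F × d = 8308.51 × 0.1721 = 1429.89 J
In cal: 1429.89 / 4.184 = 341.752 cal

341.8 cal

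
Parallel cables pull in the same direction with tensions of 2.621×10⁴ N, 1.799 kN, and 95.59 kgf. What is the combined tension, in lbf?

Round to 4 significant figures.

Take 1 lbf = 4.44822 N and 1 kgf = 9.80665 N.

2.621×10⁴ N (already N)
1.799 kN × 1000 → 1799 N
95.59 kgf × 9.80665 → 937.418 N
Total: 26210 + 1799 + 937.418 = 28946.4 N
In lbf: 28946.4 / 4.44822 = 6507.41 lbf

6507 lbf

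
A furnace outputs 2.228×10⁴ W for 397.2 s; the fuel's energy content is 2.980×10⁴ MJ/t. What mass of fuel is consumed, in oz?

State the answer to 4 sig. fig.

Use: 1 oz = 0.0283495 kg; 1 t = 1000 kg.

E = P × t = 22280 × 397.2 = 8.84962×10⁶ J
2.980×10⁴ MJ/t → 2.98×10⁷ J/kg
m = E / e_s = 8.84962×10⁶ / 2.98×10⁷ = 0.296967 kg
In oz: 0.296967 / 0.0283495 = 10.4752 oz

10.48 oz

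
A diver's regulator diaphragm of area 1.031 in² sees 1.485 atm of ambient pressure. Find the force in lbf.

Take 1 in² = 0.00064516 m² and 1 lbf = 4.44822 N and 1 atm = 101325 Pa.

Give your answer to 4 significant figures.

22.50 lbf

1.485 atm × 101325 = 150468 Pa
1.031 in² × 0.00064516 = 6.6516×10⁻⁴ m²
F = P × A = 150468 Pa × 6.6516×10⁻⁴ m² = 100.085 N
100.085 N ÷ (4.44822 N/lbf) = 22.5 lbf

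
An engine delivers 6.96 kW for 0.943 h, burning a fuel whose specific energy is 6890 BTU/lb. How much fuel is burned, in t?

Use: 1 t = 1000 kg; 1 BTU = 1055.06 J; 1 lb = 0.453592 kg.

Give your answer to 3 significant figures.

6.96 kW → 6960 W
0.943 h → 3394.8 s
E = P × t = 6960 × 3394.8 = 2.36278×10⁷ J
6890 BTU/lb → 1.60262×10⁷ J/kg
m = E / e_s = 2.36278×10⁷ / 1.60262×10⁷ = 1.47432 kg
In t: 1.47432 / 1000 = 0.00147432 t

0.00147 t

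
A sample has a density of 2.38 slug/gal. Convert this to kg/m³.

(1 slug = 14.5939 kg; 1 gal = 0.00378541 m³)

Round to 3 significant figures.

9180 kg/m³

2.38 slug/gal × 14.5939 kg/slug ÷ 0.00378541 m³/gal = 9175.62 kg/m³
9175.62 kg/m³  = 9175.62 kg/m³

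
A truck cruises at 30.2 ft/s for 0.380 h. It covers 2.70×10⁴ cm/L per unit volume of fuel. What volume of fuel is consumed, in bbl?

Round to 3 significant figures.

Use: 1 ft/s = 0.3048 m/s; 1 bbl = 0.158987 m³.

0.293 bbl

30.2 ft/s → 9.20496 m/s
0.380 h → 1368 s
d = v × t = 9.20496 × 1368 = 12592.4 m
2.70×10⁴ cm/L → 270000 m/m³
V = d / (distance per unit fuel) = 12592.4 / 270000 = 0.0466385 m³
In bbl: 0.0466385 / 0.158987 = 0.293348 bbl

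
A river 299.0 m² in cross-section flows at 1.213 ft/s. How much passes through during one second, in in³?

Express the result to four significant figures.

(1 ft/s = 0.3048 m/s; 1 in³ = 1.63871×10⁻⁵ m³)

1.213 ft/s × 0.3048 = 0.369722 m/s
V = v × A × t = 0.369722 m/s × 299 m² × 1 s = 110.547 m³
110.547 m³ ÷ (1.63871×10⁻⁵ m³/in³) = 6.74598×10⁶ in³

6.746×10⁶ in³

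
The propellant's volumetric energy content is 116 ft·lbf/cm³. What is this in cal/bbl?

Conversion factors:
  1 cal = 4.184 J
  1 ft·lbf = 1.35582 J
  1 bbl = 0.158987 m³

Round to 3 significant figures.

116 ft·lbf/cm³ × 1.35582 J/ft·lbf ÷ 10⁻⁶ m³/cm³ = 1.57275×10⁸ J/m³
1.57275×10⁸ J/m³ ÷ 4.184 J/cal × 0.158987 m³/bbl = 5.97626×10⁶ cal/bbl

5.98×10⁶ cal/bbl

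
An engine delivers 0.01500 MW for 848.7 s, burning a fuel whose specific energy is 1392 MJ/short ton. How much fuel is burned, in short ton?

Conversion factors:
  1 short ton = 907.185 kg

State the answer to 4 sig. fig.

0.01500 MW → 15000 W
E = P × t = 15000 × 848.7 = 1.27305×10⁷ J
1392 MJ/short ton → 1.53442×10⁶ J/kg
m = E / e_s = 1.27305×10⁷ / 1.53442×10⁶ = 8.29662 kg
In short ton: 8.29662 / 907.185 = 0.00914546 short ton

0.009145 short ton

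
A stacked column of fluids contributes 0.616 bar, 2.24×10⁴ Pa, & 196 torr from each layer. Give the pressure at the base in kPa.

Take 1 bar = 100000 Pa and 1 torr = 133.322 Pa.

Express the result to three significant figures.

0.616 bar × 100000 = 61600 Pa
2.24×10⁴ Pa (already Pa)
196 torr × 133.322 = 26131.1 Pa
Sum: 61600 + 22400 + 26131.1 = 110131 Pa
In kPa: 110131 / 1000 = 110.131 kPa

110 kPa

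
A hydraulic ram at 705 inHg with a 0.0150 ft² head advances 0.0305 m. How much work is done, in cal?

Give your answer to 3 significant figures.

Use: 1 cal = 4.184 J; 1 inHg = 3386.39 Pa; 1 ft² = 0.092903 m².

705 inHg → 2.3874×10⁶ Pa
0.0150 ft² → 0.00139354 m²
F = P × A = 2.3874×10⁶ × 0.00139354 = 3326.94 N
W = F × d = 3326.94 × 0.0305 = 101.472 J
In cal: 101.472 / 4.184 = 24.2524 cal

24.3 cal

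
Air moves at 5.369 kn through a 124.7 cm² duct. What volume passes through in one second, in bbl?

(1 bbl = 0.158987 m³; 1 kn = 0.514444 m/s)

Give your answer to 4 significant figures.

5.369 kn × 0.514444 = 2.76205 m/s
124.7 cm² × 0.0001 = 0.01247 m²
V = v × A × t = 2.76205 m/s × 0.01247 m² × 1 s = 0.0344428 m³
0.0344428 m³ ÷ (0.158987 m³/bbl) = 0.216639 bbl

0.2166 bbl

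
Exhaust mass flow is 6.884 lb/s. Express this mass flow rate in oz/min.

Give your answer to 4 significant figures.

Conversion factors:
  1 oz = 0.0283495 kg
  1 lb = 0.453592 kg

6609 oz/min

6.884 lb/s × 0.453592 kg/lb = 3.12253 kg/s
3.12253 kg/s ÷ 0.0283495 kg/oz × 60 s/min = 6608.65 oz/min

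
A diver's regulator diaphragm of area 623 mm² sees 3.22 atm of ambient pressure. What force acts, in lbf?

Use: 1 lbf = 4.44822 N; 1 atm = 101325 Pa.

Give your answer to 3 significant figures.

45.7 lbf

3.22 atm × 101325 = 326266 Pa
623 mm² × 10⁻⁶ = 6.23×10⁻⁴ m²
F = P × A = 326266 Pa × 6.23×10⁻⁴ m² = 203.264 N
203.264 N ÷ (4.44822 N/lbf) = 45.6956 lbf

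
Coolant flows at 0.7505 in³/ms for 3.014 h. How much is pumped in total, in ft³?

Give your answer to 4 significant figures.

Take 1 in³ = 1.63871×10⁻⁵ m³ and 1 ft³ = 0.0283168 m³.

0.7505 in³/ms → 0.0122985 m³/s
3.014 h → 10850.4 s
V = Q × t = 0.0122985 × 10850.4 = 133.444 m³
In ft³: 133.444 / 0.0283168 = 4712.54 ft³

4713 ft³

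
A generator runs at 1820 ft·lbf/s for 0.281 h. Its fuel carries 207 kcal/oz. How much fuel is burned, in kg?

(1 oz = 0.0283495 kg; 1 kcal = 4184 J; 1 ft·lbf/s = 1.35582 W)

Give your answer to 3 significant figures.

0.0817 kg

1820 ft·lbf/s → 2467.59 W
0.281 h → 1011.6 s
E = P × t = 2467.59 × 1011.6 = 2.49621×10⁶ J
207 kcal/oz → 3.05504×10⁷ J/kg
m = E / e_s = 2.49621×10⁶ / 3.05504×10⁷ = 0.0817079 kg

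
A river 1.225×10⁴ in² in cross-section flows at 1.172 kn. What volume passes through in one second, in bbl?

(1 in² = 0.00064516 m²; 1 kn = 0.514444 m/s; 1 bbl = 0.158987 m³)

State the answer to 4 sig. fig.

29.97 bbl

1.172 kn × 0.514444 → 0.602928 m/s
1.225×10⁴ in² × 0.00064516 → 7.90321 m²
V = v × A × t = 0.602928 m/s × 7.90321 m² × 1 s = 4.76507 m³
4.76507 m³ ÷ (0.158987 m³/bbl) = 29.9714 bbl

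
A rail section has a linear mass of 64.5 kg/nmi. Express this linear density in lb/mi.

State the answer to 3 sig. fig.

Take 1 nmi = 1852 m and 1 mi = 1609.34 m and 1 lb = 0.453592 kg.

124 lb/mi

64.5 kg/nmi ÷ 1852 m/nmi = 0.0348272 kg/m
0.0348272 kg/m ÷ 0.453592 kg/lb × 1609.34 m/mi = 123.567 lb/mi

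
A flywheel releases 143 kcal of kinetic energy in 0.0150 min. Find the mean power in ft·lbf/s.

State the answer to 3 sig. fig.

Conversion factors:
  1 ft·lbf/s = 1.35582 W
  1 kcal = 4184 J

4.90×10⁵ ft·lbf/s

143 kcal × 4184 → 598312 J
0.0150 min × 60 → 0.9 s
P = E / t = 598312 J / 0.9 s = 664791 W
664791 W ÷ (1.35582 W/ft·lbf/s) = 490324 ft·lbf/s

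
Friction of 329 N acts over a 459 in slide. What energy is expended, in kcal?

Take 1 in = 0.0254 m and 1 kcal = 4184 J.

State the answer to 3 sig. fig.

0.917 kcal

459 in × 0.0254 = 11.6586 m
W = F × d = 329 N × 11.6586 m = 3835.68 J
3835.68 J ÷ (4184 J/kcal) = 0.91675 kcal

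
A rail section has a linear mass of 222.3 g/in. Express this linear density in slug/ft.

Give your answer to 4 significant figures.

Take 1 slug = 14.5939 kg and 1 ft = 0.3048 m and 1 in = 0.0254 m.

0.1828 slug/ft

222.3 g/in × 0.001 kg/g ÷ 0.0254 m/in = 8.75197 kg/m
8.75197 kg/m ÷ 14.5939 kg/slug × 0.3048 m/ft = 0.182789 slug/ft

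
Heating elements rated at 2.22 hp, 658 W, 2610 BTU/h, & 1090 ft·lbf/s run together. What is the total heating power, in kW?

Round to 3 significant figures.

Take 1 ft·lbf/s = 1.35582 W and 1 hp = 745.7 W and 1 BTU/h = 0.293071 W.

2.22 hp × 745.7 → 1655.45 W
658 W (already W)
2610 BTU/h × 0.293071 → 764.915 W
1090 ft·lbf/s × 1.35582 → 1477.84 W
Combined: 1655.45 + 658 + 764.915 + 1477.84 = 4556.2 W
In kW: 4556.2 / 1000 = 4.5562 kW

4.56 kW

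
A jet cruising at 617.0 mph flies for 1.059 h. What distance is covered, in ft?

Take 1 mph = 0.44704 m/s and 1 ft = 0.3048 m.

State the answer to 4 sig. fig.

617.0 mph × 0.44704 = 275.824 m/s
1.059 h × 3600 = 3812.4 s
d = v × t = 275.824 m/s × 3812.4 s = 1.05155×10⁶ m
1.05155×10⁶ m ÷ (0.3048 m/ft) = 3.44997×10⁶ ft

3.450×10⁶ ft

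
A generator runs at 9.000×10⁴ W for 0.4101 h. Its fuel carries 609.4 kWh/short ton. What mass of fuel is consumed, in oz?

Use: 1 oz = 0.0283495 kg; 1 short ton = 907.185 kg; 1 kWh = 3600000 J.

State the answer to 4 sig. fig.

0.4101 h → 1476.36 s
E = P × t = 90000 × 1476.36 = 1.32872×10⁸ J
609.4 kWh/short ton → 2.41829×10⁶ J/kg
m = E / e_s = 1.32872×10⁸ / 2.41829×10⁶ = 54.9446 kg
In oz: 54.9446 / 0.0283495 = 1938.12 oz

1938 oz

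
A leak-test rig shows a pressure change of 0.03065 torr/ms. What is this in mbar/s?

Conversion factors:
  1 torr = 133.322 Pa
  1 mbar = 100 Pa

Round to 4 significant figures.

0.03065 torr/ms × 133.322 Pa/torr ÷ 0.001 s/ms = 4086.32 Pa/s
4086.32 Pa/s ÷ 100 Pa/mbar = 40.8632 mbar/s

40.86 mbar/s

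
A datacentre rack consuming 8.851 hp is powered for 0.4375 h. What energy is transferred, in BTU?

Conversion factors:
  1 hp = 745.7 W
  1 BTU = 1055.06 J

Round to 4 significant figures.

8.851 hp × 745.7 → 6600.19 W
0.4375 h × 3600 → 1575 s
E = P × t = 6600.19 W × 1575 s = 1.03953×10⁷ J
1.03953×10⁷ J ÷ (1055.06 J/BTU) = 9852.8 BTU

9853 BTU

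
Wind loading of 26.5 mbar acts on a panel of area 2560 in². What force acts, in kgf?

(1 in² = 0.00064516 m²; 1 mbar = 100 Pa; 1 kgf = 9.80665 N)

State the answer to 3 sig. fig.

26.5 mbar × 100 = 2650 Pa
2560 in² × 0.00064516 = 1.65161 m²
F = P × A = 2650 Pa × 1.65161 m² = 4376.77 N
4376.77 N ÷ (9.80665 N/kgf) = 446.306 kgf

446 kgf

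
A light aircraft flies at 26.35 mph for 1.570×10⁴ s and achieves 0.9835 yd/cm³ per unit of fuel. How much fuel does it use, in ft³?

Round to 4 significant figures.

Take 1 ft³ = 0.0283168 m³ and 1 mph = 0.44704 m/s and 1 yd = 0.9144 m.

26.35 mph → 11.7795 m/s
d = v × t = 11.7795 × 15700 = 184938 m
0.9835 yd/cm³ → 899312 m/m³
V = d / (distance per unit fuel) = 184938 / 899312 = 0.205644 m³
In ft³: 0.205644 / 0.0283168 = 7.26226 ft³

7.262 ft³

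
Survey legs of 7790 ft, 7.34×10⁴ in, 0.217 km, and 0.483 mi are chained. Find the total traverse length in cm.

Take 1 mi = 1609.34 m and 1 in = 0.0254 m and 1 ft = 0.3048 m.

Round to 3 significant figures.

7790 ft × 0.3048 = 2374.39 m
7.34×10⁴ in × 0.0254 = 1864.36 m
0.217 km × 1000 = 217 m
0.483 mi × 1609.34 = 777.311 m
Sum: 2374.39 + 1864.36 + 217 + 777.311 = 5233.06 m
In cm: 5233.06 / 0.01 = 523306 cm

5.23×10⁵ cm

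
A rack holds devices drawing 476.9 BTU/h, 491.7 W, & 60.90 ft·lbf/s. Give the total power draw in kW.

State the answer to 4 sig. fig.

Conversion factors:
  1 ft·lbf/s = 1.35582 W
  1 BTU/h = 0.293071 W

476.9 BTU/h × 0.293071 = 139.766 W
491.7 W (already W)
60.90 ft·lbf/s × 1.35582 = 82.5694 W
Total: 139.766 + 491.7 + 82.5694 = 714.035 W
In kW: 714.035 / 1000 = 0.714035 kW

0.7140 kW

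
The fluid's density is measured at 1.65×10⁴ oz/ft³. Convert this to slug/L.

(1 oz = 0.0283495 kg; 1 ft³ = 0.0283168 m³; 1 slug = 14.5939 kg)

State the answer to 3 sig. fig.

1.65×10⁴ oz/ft³ × 0.0283495 kg/oz ÷ 0.0283168 m³/ft³ = 16519.1 kg/m³
16519.1 kg/m³ ÷ 14.5939 kg/slug × 0.001 m³/L = 1.13192 slug/L

1.13 slug/L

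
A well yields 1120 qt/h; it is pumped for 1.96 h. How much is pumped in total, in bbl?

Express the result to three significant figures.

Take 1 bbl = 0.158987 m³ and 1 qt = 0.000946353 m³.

13.1 bbl

1120 qt/h → 2.94421×10⁻⁴ m³/s
1.96 h → 7056 s
V = Q × t = 2.94421×10⁻⁴ × 7056 = 2.07743 m³
In bbl: 2.07743 / 0.158987 = 13.0667 bbl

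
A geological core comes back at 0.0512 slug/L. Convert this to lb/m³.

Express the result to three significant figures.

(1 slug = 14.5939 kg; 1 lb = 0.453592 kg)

0.0512 slug/L × 14.5939 kg/slug ÷ 0.001 m³/L = 747.208 kg/m³
747.208 kg/m³ ÷ 0.453592 kg/lb = 1647.31 lb/m³

1650 lb/m³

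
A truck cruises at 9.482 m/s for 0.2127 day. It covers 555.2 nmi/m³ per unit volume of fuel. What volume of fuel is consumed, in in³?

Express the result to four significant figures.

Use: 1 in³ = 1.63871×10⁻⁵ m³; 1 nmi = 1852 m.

1.034×10⁴ in³

0.2127 day → 18377.3 s
d = v × t = 9.482 × 18377.3 = 174254 m
555.2 nmi/m³ → 1.02823×10⁶ m/m³
V = d / (distance per unit fuel) = 174254 / 1.02823×10⁶ = 0.16947 m³
In in³: 0.16947 / 1.63871×10⁻⁵ = 10341.7 in³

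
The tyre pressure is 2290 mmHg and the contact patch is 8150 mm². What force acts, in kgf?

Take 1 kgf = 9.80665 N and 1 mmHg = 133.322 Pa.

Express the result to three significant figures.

2290 mmHg × 133.322 → 305307 Pa
8150 mm² × 10⁻⁶ → 0.00815 m²
F = P × A = 305307 Pa × 0.00815 m² = 2488.25 N
2488.25 N ÷ (9.80665 N/kgf) = 253.731 kgf

254 kgf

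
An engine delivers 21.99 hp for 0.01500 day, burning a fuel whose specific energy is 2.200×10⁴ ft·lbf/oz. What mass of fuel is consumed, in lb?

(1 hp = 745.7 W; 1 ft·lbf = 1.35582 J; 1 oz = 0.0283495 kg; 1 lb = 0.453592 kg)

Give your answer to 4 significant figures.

21.99 hp → 16397.9 W
0.01500 day → 1296 s
E = P × t = 16397.9 × 1296 = 2.12517×10⁷ J
2.200×10⁴ ft·lbf/oz → 1.05215×10⁶ J/kg
m = E / e_s = 2.12517×10⁷ / 1.05215×10⁶ = 20.1984 kg
In lb: 20.1984 / 0.453592 = 44.5299 lb

44.53 lb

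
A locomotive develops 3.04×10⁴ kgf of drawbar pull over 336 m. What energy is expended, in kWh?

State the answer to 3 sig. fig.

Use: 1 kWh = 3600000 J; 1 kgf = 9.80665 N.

3.04×10⁴ kgf × 9.80665 → 298122 N
W = F × d = 298122 N × 336 m = 1.00169×10⁸ J
1.00169×10⁸ J ÷ (3600000 J/kWh) = 27.8247 kWh

27.8 kWh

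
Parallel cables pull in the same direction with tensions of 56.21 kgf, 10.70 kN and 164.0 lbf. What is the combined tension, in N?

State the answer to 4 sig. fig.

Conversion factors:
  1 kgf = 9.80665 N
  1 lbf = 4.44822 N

1.198×10⁴ N

56.21 kgf × 9.80665 = 551.232 N
10.70 kN × 1000 = 10700 N
164.0 lbf × 4.44822 = 729.508 N
Total: 551.232 + 10700 + 729.508 = 11980.7 N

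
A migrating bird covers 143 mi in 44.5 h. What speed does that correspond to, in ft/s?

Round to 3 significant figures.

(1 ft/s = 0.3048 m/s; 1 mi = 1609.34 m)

143 mi × 1609.34 → 230136 m
44.5 h × 3600 → 160200 s
v = d / t = 230136 m / 160200 s = 1.43655 m/s
1.43655 m/s ÷ (0.3048 m/s/ft/s) = 4.71309 ft/s

4.71 ft/s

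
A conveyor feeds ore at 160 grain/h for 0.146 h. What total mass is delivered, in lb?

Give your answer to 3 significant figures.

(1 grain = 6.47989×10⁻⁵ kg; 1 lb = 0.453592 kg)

0.00334 lb

160 grain/h → 2.87995×10⁻⁶ kg/s
0.146 h → 525.6 s
m = ṁ × t = 2.87995×10⁻⁶ × 525.6 = 0.0015137 kg
In lb: 0.0015137 / 0.453592 = 0.00333714 lb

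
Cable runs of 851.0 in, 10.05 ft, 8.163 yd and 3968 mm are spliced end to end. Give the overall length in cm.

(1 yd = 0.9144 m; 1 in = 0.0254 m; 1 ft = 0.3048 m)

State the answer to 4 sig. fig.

3611 cm

851.0 in × 0.0254 = 21.6154 m
10.05 ft × 0.3048 = 3.06324 m
8.163 yd × 0.9144 = 7.46425 m
3968 mm × 0.001 = 3.968 m
Combined: 21.6154 + 3.06324 + 7.46425 + 3.968 = 36.1109 m
In cm: 36.1109 / 0.01 = 3611.09 cm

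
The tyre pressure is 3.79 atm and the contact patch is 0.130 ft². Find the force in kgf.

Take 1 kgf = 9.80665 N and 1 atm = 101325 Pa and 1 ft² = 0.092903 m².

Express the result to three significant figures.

473 kgf

3.79 atm × 101325 = 384022 Pa
0.130 ft² × 0.092903 = 0.0120774 m²
F = P × A = 384022 Pa × 0.0120774 m² = 4637.99 N
4637.99 N ÷ (9.80665 N/kgf) = 472.943 kgf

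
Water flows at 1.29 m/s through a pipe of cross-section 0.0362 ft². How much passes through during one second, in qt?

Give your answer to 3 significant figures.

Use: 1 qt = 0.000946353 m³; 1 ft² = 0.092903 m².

4.58 qt

0.0362 ft² × 0.092903 = 0.00336309 m²
V = v × A × t = 1.29 m/s × 0.00336309 m² × 1 s = 0.00433839 m³
0.00433839 m³ ÷ (0.000946353 m³/qt) = 4.58433 qt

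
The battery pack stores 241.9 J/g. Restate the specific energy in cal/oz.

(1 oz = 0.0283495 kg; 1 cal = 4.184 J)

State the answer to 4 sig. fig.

241.9 J/g ÷ 0.001 kg/g = 241900 J/kg
241900 J/kg ÷ 4.184 J/cal × 0.0283495 kg/oz = 1639.04 cal/oz

1639 cal/oz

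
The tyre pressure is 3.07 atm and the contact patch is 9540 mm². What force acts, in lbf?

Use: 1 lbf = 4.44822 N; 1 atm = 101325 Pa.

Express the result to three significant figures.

3.07 atm × 101325 = 311068 Pa
9540 mm² × 10⁻⁶ = 0.00954 m²
F = P × A = 311068 Pa × 0.00954 m² = 2967.59 N
2967.59 N ÷ (4.44822 N/lbf) = 667.141 lbf

667 lbf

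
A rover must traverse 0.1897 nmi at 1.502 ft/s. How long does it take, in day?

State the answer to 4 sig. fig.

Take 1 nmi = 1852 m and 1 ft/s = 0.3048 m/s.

0.1897 nmi × 1852 → 351.324 m
1.502 ft/s × 0.3048 → 0.45781 m/s
t = d / v = 351.324 m / 0.45781 m/s = 767.401 s
767.401 s ÷ (86400 s/day) = 0.00888196 day

0.008882 day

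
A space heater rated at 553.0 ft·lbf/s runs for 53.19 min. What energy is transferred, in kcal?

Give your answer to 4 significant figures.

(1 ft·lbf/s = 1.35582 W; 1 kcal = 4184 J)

553.0 ft·lbf/s × 1.35582 → 749.768 W
53.19 min × 60 → 3191.4 s
E = P × t = 749.768 W × 3191.4 s = 2.39281×10⁶ J
2.39281×10⁶ J ÷ (4184 J/kcal) = 571.895 kcal

571.9 kcal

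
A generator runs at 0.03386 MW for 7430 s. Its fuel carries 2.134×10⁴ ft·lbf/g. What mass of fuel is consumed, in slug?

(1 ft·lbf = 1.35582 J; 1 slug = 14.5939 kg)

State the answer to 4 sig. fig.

0.5958 slug

0.03386 MW → 33860 W
E = P × t = 33860 × 7430 = 2.5158×10⁸ J
2.134×10⁴ ft·lbf/g → 2.89332×10⁷ J/kg
m = E / e_s = 2.5158×10⁸ / 2.89332×10⁷ = 8.6952 kg
In slug: 8.6952 / 14.5939 = 0.595811 slug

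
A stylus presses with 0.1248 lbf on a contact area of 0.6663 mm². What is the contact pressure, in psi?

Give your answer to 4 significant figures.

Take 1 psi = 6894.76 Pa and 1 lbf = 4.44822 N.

0.1248 lbf × 4.44822 → 0.555138 N
0.6663 mm² × 10⁻⁶ → 6.663×10⁻⁷ m²
P = F / A = 0.555138 N / 6.663×10⁻⁷ m² = 833165 Pa
833165 Pa ÷ (6894.76 Pa/psi) = 120.84 psi

120.8 psi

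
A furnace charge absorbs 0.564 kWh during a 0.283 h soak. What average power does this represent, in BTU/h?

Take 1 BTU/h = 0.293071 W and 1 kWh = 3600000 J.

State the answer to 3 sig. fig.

6800 BTU/h

0.564 kWh × 3600000 → 2.0304×10⁶ J
0.283 h × 3600 → 1018.8 s
P = E / t = 2.0304×10⁶ J / 1018.8 s = 1992.93 W
1992.93 W ÷ (0.293071 W/BTU/h) = 6800.16 BTU/h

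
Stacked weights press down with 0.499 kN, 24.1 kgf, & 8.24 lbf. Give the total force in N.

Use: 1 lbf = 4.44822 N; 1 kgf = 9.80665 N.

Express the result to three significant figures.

0.499 kN × 1000 = 499 N
24.1 kgf × 9.80665 = 236.34 N
8.24 lbf × 4.44822 = 36.6533 N
Combined: 499 + 236.34 + 36.6533 = 771.993 N

772 N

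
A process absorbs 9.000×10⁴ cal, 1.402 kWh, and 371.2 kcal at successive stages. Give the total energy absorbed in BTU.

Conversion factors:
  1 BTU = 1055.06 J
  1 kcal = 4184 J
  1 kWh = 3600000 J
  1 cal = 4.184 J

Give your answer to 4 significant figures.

9.000×10⁴ cal × 4.184 = 376560 J
1.402 kWh × 3600000 = 5.0472×10⁶ J
371.2 kcal × 4184 = 1.5531×10⁶ J
Combined: 376560 + 5.0472×10⁶ + 1.5531×10⁶ = 6.97686×10⁶ J
In BTU: 6.97686×10⁶ / 1055.06 = 6612.76 BTU

6613 BTU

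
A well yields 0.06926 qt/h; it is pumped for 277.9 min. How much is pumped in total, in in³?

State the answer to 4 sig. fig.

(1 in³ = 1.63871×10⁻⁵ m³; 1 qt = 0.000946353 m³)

18.53 in³

0.06926 qt/h → 1.82068×10⁻⁸ m³/s
277.9 min → 16674 s
V = Q × t = 1.82068×10⁻⁸ × 16674 = 3.0358×10⁻⁴ m³
In in³: 3.0358×10⁻⁴ / 1.63871×10⁻⁵ = 18.5255 in³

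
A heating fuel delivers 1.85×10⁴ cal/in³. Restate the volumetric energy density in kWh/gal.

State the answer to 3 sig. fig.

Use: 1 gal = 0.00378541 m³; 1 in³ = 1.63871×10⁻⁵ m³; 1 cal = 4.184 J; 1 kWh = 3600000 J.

1.85×10⁴ cal/in³ × 4.184 J/cal ÷ 1.63871×10⁻⁵ m³/in³ = 4.72347×10⁹ J/m³
4.72347×10⁹ J/m³ ÷ 3600000 J/kWh × 0.00378541 m³/gal = 4.96674 kWh/gal

4.97 kWh/gal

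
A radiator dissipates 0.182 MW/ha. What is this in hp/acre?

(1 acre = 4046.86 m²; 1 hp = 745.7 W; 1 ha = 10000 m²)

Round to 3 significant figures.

98.8 hp/acre

0.182 MW/ha × 1000000 W/MW ÷ 10000 m²/ha = 18.2 W/m²
18.2 W/m² ÷ 745.7 W/hp × 4046.86 m²/acre = 98.7701 hp/acre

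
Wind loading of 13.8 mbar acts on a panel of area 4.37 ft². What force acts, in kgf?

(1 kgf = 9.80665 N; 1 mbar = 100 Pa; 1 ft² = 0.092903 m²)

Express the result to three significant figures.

13.8 mbar × 100 → 1380 Pa
4.37 ft² × 0.092903 → 0.405986 m²
F = P × A = 1380 Pa × 0.405986 m² = 560.261 N
560.261 N ÷ (9.80665 N/kgf) = 57.1307 kgf

57.1 kgf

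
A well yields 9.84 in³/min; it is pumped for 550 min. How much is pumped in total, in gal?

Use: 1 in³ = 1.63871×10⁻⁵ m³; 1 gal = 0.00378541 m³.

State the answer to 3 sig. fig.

9.84 in³/min → 2.68748×10⁻⁶ m³/s
550 min → 33000 s
V = Q × t = 2.68748×10⁻⁶ × 33000 = 0.0886868 m³
In gal: 0.0886868 / 0.00378541 = 23.4286 gal

23.4 gal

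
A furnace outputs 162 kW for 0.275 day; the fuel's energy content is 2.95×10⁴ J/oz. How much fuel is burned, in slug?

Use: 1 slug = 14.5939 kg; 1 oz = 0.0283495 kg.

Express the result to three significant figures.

162 kW → 162000 W
0.275 day → 23760 s
E = P × t = 162000 × 23760 = 3.84912×10⁹ J
2.95×10⁴ J/oz → 1.04058×10⁶ J/kg
m = E / e_s = 3.84912×10⁹ / 1.04058×10⁶ = 3699.01 kg
In slug: 3699.01 / 14.5939 = 253.463 slug

253 slug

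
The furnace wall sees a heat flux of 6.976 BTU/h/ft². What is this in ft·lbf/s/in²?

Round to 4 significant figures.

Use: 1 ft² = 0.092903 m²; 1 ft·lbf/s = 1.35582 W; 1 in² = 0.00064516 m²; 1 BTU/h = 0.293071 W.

0.01047 ft·lbf/s/in²

6.976 BTU/h/ft² × 0.293071 W/BTU/h ÷ 0.092903 m²/ft² = 22.0064 W/m²
22.0064 W/m² ÷ 1.35582 W/ft·lbf/s × 0.00064516 m²/in² = 0.0104716 ft·lbf/s/in²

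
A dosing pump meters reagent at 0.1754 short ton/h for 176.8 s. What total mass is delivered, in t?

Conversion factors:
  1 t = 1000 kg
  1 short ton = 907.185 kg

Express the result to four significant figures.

0.1754 short ton/h → 0.0442001 kg/s
m = ṁ × t = 0.0442001 × 176.8 = 7.81458 kg
In t: 7.81458 / 1000 = 0.00781458 t

0.007815 t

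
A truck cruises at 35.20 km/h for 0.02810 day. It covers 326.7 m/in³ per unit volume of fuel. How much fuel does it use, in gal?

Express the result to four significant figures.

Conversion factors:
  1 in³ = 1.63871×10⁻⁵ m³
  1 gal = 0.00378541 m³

35.20 km/h → 9.77778 m/s
0.02810 day → 2427.84 s
d = v × t = 9.77778 × 2427.84 = 23738.9 m
326.7 m/in³ → 1.99364×10⁷ m/m³
V = d / (distance per unit fuel) = 23738.9 / 1.99364×10⁷ = 0.00119073 m³
In gal: 0.00119073 / 0.00378541 = 0.314558 gal

0.3146 gal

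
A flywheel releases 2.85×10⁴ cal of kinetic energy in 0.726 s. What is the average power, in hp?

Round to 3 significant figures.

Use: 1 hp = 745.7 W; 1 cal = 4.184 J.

220 hp

2.85×10⁴ cal × 4.184 → 119244 J
P = E / t = 119244 J / 0.726 s = 164248 W
164248 W ÷ (745.7 W/hp) = 220.26 hp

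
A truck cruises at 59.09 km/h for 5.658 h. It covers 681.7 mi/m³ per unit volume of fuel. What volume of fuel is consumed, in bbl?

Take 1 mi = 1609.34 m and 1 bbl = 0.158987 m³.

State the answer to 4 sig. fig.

1.917 bbl

59.09 km/h → 16.4139 m/s
5.658 h → 20368.8 s
d = v × t = 16.4139 × 20368.8 = 334331 m
681.7 mi/m³ → 1.09709×10⁶ m/m³
V = d / (distance per unit fuel) = 334331 / 1.09709×10⁶ = 0.304743 m³
In bbl: 0.304743 / 0.158987 = 1.91678 bbl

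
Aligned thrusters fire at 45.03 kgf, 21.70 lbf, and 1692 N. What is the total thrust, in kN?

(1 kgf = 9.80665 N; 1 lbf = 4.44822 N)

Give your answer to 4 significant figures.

45.03 kgf × 9.80665 = 441.593 N
21.70 lbf × 4.44822 = 96.5264 N
1692 N (already N)
Combined: 441.593 + 96.5264 + 1692 = 2230.12 N
In kN: 2230.12 / 1000 = 2.23012 kN

2.230 kN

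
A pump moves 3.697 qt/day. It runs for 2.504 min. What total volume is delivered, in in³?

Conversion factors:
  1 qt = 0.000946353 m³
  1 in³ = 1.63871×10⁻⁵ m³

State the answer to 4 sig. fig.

0.3713 in³

3.697 qt/day → 4.04938×10⁻⁸ m³/s
2.504 min → 150.24 s
V = Q × t = 4.04938×10⁻⁸ × 150.24 = 6.08379×10⁻⁶ m³
In in³: 6.08379×10⁻⁶ / 1.63871×10⁻⁵ = 0.371255 in³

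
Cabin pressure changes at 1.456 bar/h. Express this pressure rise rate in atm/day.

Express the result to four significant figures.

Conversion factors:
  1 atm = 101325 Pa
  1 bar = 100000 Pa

34.49 atm/day

1.456 bar/h × 100000 Pa/bar ÷ 3600 s/h = 40.4444 Pa/s
40.4444 Pa/s ÷ 101325 Pa/atm × 86400 s/day = 34.487 atm/day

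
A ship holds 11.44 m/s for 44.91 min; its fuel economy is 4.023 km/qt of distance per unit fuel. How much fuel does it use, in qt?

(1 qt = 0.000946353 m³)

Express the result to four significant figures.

44.91 min → 2694.6 s
d = v × t = 11.44 × 2694.6 = 30826.2 m
4.023 km/qt → 4.25106×10⁶ m/m³
V = d / (distance per unit fuel) = 30826.2 / 4.25106×10⁶ = 0.00725141 m³
In qt: 0.00725141 / 0.000946353 = 7.66248 qt

7.662 qt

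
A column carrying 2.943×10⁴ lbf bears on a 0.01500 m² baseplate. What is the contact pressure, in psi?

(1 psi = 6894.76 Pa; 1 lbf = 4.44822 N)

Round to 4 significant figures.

1266 psi

2.943×10⁴ lbf × 4.44822 = 130911 N
P = F / A = 130911 N / 0.015 m² = 8.7274×10⁶ Pa
8.7274×10⁶ Pa ÷ (6894.76 Pa/psi) = 1265.8 psi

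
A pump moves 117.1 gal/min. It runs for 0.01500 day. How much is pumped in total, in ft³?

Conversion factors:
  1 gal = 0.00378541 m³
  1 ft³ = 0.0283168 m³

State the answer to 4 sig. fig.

117.1 gal/min → 0.00738786 m³/s
0.01500 day → 1296 s
V = Q × t = 0.00738786 × 1296 = 9.57467 m³
In ft³: 9.57467 / 0.0283168 = 338.127 ft³

338.1 ft³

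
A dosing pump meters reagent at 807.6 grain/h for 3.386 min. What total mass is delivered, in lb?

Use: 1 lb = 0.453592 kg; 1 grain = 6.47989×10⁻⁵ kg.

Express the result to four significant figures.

807.6 grain/h → 1.45366×10⁻⁵ kg/s
3.386 min → 203.16 s
m = ṁ × t = 1.45366×10⁻⁵ × 203.16 = 0.00295326 kg
In lb: 0.00295326 / 0.453592 = 0.00651083 lb

0.006511 lb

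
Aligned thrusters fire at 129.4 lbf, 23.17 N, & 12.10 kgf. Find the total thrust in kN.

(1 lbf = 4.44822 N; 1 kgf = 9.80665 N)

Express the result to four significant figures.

0.7174 kN

129.4 lbf × 4.44822 → 575.6 N
23.17 N (already N)
12.10 kgf × 9.80665 → 118.66 N
Combined: 575.6 + 23.17 + 118.66 = 717.43 N
In kN: 717.43 / 1000 = 0.71743 kN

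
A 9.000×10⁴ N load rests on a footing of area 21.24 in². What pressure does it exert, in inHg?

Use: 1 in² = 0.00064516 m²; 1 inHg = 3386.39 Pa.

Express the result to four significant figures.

1939 inHg

21.24 in² × 0.00064516 = 0.0137032 m²
P = F / A = 90000 N / 0.0137032 m² = 6.56781×10⁶ Pa
6.56781×10⁶ Pa ÷ (3386.39 Pa/inHg) = 1939.47 inHg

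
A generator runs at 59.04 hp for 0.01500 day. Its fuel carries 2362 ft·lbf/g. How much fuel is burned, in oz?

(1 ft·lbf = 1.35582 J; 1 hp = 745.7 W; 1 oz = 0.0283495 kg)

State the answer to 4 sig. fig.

628.5 oz

59.04 hp → 44026.1 W
0.01500 day → 1296 s
E = P × t = 44026.1 × 1296 = 5.70578×10⁷ J
2362 ft·lbf/g → 3.20245×10⁶ J/kg
m = E / e_s = 5.70578×10⁷ / 3.20245×10⁶ = 17.8169 kg
In oz: 17.8169 / 0.0283495 = 628.473 oz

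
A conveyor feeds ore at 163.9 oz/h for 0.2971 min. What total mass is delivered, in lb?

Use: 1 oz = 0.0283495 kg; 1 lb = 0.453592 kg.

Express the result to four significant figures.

0.05072 lb

163.9 oz/h → 0.00129069 kg/s
0.2971 min → 17.826 s
m = ṁ × t = 0.00129069 × 17.826 = 0.0230078 kg
In lb: 0.0230078 / 0.453592 = 0.0507236 lb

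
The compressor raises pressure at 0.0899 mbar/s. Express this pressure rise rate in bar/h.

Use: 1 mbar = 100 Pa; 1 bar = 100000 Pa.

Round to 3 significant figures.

0.324 bar/h

0.0899 mbar/s × 100 Pa/mbar = 8.99 Pa/s
8.99 Pa/s ÷ 100000 Pa/bar × 3600 s/h = 0.32364 bar/h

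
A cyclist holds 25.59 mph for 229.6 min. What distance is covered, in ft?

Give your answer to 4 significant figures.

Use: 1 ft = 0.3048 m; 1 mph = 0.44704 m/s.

25.59 mph × 0.44704 = 11.4398 m/s
229.6 min × 60 = 13776 s
d = v × t = 11.4398 m/s × 13776 s = 157595 m
157595 m ÷ (0.3048 m/ft) = 517044 ft

5.170×10⁵ ft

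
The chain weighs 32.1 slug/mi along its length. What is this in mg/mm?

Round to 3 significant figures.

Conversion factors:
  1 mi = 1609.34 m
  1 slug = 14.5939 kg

291 mg/mm

32.1 slug/mi × 14.5939 kg/slug ÷ 1609.34 m/mi = 0.291091 kg/m
0.291091 kg/m ÷ 10⁻⁶ kg/mg × 0.001 m/mm = 291.091 mg/mm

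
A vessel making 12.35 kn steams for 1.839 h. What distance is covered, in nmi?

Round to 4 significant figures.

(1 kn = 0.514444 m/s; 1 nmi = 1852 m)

12.35 kn × 0.514444 → 6.35338 m/s
1.839 h × 3600 → 6620.4 s
d = v × t = 6.35338 m/s × 6620.4 s = 42061.9 m
42061.9 m ÷ (1852 m/nmi) = 22.7116 nmi

22.71 nmi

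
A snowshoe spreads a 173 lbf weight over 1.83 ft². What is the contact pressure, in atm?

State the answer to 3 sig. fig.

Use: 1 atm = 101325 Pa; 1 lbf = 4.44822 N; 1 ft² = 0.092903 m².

0.0447 atm

173 lbf × 4.44822 → 769.542 N
1.83 ft² × 0.092903 → 0.170012 m²
P = F / A = 769.542 N / 0.170012 m² = 4526.4 Pa
4526.4 Pa ÷ (101325 Pa/atm) = 0.0446721 atm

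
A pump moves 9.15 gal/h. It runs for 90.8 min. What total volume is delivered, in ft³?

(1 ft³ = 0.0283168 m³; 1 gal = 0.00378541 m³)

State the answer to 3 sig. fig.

9.15 gal/h → 9.62125×10⁻⁶ m³/s
90.8 min → 5448 s
V = Q × t = 9.62125×10⁻⁶ × 5448 = 0.0524166 m³
In ft³: 0.0524166 / 0.0283168 = 1.85108 ft³

1.85 ft³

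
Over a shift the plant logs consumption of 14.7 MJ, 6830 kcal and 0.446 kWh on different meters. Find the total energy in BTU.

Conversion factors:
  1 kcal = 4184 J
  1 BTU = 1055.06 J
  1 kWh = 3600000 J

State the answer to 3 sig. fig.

14.7 MJ × 1000000 = 1.47×10⁷ J
6830 kcal × 4184 = 2.85767×10⁷ J
0.446 kWh × 3600000 = 1.6056×10⁶ J
Combined: 1.47×10⁷ + 2.85767×10⁷ + 1.6056×10⁶ = 4.48823×10⁷ J
In BTU: 4.48823×10⁷ / 1055.06 = 42540 BTU

4.25×10⁴ BTU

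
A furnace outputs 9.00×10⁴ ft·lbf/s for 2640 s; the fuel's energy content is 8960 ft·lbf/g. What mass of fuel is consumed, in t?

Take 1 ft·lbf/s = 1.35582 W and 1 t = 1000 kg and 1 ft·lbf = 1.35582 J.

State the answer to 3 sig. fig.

9.00×10⁴ ft·lbf/s → 122024 W
E = P × t = 122024 × 2640 = 3.22143×10⁸ J
8960 ft·lbf/g → 1.21481×10⁷ J/kg
m = E / e_s = 3.22143×10⁸ / 1.21481×10⁷ = 26.518 kg
In t: 26.518 / 1000 = 0.026518 t

0.0265 t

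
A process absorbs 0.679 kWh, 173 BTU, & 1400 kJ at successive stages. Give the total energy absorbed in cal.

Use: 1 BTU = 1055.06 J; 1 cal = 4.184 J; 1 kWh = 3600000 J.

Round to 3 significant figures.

9.62×10⁵ cal

0.679 kWh × 3600000 = 2.4444×10⁶ J
173 BTU × 1055.06 = 182525 J
1400 kJ × 1000 = 1.4×10⁶ J
Total: 2.4444×10⁶ + 182525 + 1.4×10⁶ = 4.02692×10⁶ J
In cal: 4.02692×10⁶ / 4.184 = 962457 cal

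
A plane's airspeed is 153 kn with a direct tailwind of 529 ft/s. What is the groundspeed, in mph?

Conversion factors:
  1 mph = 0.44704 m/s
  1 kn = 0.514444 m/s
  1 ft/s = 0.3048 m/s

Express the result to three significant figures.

537 mph

153 kn × 0.514444 = 78.7099 m/s
529 ft/s × 0.3048 = 161.239 m/s
Total: 78.7099 + 161.239 = 239.949 m/s
In mph: 239.949 / 0.44704 = 536.751 mph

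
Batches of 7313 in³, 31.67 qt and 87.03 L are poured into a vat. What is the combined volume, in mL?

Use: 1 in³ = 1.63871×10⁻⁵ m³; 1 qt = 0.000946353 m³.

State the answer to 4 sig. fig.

2.368×10⁵ mL

7313 in³ × 1.63871×10⁻⁵ = 0.119839 m³
31.67 qt × 0.000946353 = 0.029971 m³
87.03 L × 0.001 = 0.08703 m³
Combined: 0.119839 + 0.029971 + 0.08703 = 0.23684 m³
In mL: 0.23684 / 10⁻⁶ = 236840 mL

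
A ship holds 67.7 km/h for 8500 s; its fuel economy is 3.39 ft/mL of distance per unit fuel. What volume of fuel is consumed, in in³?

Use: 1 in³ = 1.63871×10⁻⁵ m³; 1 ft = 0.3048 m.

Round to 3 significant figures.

67.7 km/h → 18.8056 m/s
d = v × t = 18.8056 × 8500 = 159848 m
3.39 ft/mL → 1.03327×10⁶ m/m³
V = d / (distance per unit fuel) = 159848 / 1.03327×10⁶ = 0.154701 m³
In in³: 0.154701 / 1.63871×10⁻⁵ = 9440.41 in³

9440 in³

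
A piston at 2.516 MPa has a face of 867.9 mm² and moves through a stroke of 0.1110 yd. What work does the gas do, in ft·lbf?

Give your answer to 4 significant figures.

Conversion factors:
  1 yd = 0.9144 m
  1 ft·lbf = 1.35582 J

163.5 ft·lbf

2.516 MPa → 2.516×10⁶ Pa
867.9 mm² → 8.679×10⁻⁴ m²
F = P × A = 2.516×10⁶ × 8.679×10⁻⁴ = 2183.64 N
0.1110 yd → 0.101498 m
W = F × d = 2183.64 × 0.101498 = 221.635 J
In ft·lbf: 221.635 / 1.35582 = 163.469 ft·lbf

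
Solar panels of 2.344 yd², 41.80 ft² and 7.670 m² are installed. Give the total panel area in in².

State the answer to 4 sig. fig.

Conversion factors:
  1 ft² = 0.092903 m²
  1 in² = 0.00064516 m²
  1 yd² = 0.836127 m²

2.344 yd² × 0.836127 → 1.95988 m²
41.80 ft² × 0.092903 → 3.88335 m²
7.670 m² (already m²)
Combined: 1.95988 + 3.88335 + 7.67 = 13.5132 m²
In in²: 13.5132 / 0.00064516 = 20945.5 in²

2.095×10⁴ in²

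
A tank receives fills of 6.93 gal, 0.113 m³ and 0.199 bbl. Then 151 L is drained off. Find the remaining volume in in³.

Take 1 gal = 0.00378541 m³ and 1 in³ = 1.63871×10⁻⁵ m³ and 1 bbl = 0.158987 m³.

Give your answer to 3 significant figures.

1210 in³

6.93 gal × 0.00378541 = 0.0262329 m³
0.113 m³ (already m³)
0.199 bbl × 0.158987 = 0.0316384 m³
151 L × 0.001 = 0.151 m³
Net: 0.0262329 + 0.113 + 0.0316384 − 0.151 = 0.0198713 m³
In in³: 0.0198713 / 1.63871×10⁻⁵ = 1212.62 in³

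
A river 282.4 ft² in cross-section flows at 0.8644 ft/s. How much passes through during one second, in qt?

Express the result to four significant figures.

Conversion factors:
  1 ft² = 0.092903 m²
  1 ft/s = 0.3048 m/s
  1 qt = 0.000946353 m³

7304 qt

0.8644 ft/s × 0.3048 → 0.263469 m/s
282.4 ft² × 0.092903 → 26.2358 m²
V = v × A × t = 0.263469 m/s × 26.2358 m² × 1 s = 6.91232 m³
6.91232 m³ ÷ (0.000946353 m³/qt) = 7304.17 qt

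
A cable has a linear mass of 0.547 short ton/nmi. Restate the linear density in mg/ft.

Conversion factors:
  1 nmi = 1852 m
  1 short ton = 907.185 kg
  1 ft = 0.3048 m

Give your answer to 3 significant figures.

0.547 short ton/nmi × 907.185 kg/short ton ÷ 1852 m/nmi = 0.267943 kg/m
0.267943 kg/m ÷ 10⁻⁶ kg/mg × 0.3048 m/ft = 81669 mg/ft

8.17×10⁴ mg/ft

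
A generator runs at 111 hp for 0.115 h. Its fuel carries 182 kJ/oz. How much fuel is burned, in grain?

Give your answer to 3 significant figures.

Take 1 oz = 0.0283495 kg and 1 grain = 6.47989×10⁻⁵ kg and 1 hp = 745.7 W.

111 hp → 82772.7 W
0.115 h → 414 s
E = P × t = 82772.7 × 414 = 3.42679×10⁷ J
182 kJ/oz → 6.41987×10⁶ J/kg
m = E / e_s = 3.42679×10⁷ / 6.41987×10⁶ = 5.33779 kg
In grain: 5.33779 / 6.47989×10⁻⁵ = 82374.7 grain

8.24×10⁴ grain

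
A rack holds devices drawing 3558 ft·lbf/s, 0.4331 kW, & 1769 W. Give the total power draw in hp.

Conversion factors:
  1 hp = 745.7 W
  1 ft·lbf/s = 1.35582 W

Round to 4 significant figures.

3558 ft·lbf/s × 1.35582 = 4824.01 W
0.4331 kW × 1000 = 433.1 W
1769 W (already W)
Total: 4824.01 + 433.1 + 1769 = 7026.11 W
In hp: 7026.11 / 745.7 = 9.42217 hp

9.422 hp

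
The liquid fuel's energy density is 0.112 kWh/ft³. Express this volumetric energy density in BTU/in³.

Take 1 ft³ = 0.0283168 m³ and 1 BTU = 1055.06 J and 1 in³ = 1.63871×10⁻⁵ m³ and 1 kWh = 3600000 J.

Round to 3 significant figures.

0.112 kWh/ft³ × 3600000 J/kWh ÷ 0.0283168 m³/ft³ = 1.42389×10⁷ J/m³
1.42389×10⁷ J/m³ ÷ 1055.06 J/BTU × 1.63871×10⁻⁵ m³/in³ = 0.221157 BTU/in³

0.221 BTU/in³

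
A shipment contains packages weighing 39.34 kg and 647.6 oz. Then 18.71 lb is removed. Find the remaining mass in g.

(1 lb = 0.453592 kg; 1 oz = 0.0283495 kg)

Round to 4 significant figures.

4.921×10⁴ g

39.34 kg (already kg)
647.6 oz × 0.0283495 = 18.3591 kg
18.71 lb × 0.453592 = 8.48671 kg
Sum: 39.34 + 18.3591 − 8.48671 = 49.2124 kg
In g: 49.2124 / 0.001 = 49212.4 g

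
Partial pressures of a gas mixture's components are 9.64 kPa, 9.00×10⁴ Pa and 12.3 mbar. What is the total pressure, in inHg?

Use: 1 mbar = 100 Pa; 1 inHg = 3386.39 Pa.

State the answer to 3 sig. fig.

9.64 kPa × 1000 = 9640 Pa
9.00×10⁴ Pa (already Pa)
12.3 mbar × 100 = 1230 Pa
Combined: 9640 + 90000 + 1230 = 100870 Pa
In inHg: 100870 / 3386.39 = 29.7869 inHg

29.8 inHg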